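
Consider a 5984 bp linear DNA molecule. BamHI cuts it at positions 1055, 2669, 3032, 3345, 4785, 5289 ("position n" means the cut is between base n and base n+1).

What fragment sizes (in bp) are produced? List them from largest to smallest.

1614, 1440, 1055, 695, 504, 363, 313 bp

Linear molecule, 6 cuts → 7 fragments:
  1055 − 0 = 1055 bp
  2669 − 1055 = 1614 bp
  3032 − 2669 = 363 bp
  3345 − 3032 = 313 bp
  4785 − 3345 = 1440 bp
  5289 − 4785 = 504 bp
  5984 − 5289 = 695 bp
Sorted largest to smallest: 1614, 1440, 1055, 695, 504, 363, 313 bp.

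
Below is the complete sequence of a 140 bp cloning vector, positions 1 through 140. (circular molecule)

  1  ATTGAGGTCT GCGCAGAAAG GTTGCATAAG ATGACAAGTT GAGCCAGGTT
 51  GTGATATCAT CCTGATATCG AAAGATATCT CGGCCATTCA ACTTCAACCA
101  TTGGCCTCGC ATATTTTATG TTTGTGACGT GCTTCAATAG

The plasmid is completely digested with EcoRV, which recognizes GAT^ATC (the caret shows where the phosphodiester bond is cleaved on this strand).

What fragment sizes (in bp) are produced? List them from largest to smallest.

119, 11, 10 bp

EcoRV sites (GATATC) start at positions 53, 64, 74.
EcoRV cuts after base 3 of each site, so after positions 55, 66, 76.
Circular molecule, 3 cuts → 3 fragments:
  56–66 → 11 bp
  67–76 → 10 bp
  77–140 then 1–55 → 64 + 55 = 119 bp
Sorted largest to smallest: 119, 11, 10 bp.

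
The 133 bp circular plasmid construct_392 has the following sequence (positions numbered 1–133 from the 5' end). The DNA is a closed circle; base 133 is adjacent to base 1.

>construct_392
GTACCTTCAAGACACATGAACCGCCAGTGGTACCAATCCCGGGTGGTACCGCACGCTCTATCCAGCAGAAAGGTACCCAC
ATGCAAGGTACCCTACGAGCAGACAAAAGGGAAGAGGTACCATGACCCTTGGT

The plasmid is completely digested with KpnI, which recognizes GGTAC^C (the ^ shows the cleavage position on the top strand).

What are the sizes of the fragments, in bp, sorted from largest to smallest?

KpnI sites (GGTACC) start at positions 29, 45, 72, 87, 116.
KpnI cuts after base 5 of each site (before the last base), so after positions 33, 49, 76, 91, 120.
Circular molecule, 5 cuts → 5 fragments:
  34–49 → 16 bp
  50–76 → 27 bp
  77–91 → 15 bp
  92–120 → 29 bp
  121–133 then 1–33 → 13 + 33 = 46 bp
Sorted largest to smallest: 46, 29, 27, 16, 15 bp.

46, 29, 27, 16, 15 bp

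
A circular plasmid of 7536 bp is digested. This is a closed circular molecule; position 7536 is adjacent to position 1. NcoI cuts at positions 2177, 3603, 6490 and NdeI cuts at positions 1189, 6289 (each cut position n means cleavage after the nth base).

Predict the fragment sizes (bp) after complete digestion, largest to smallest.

2686, 2235, 1426, 988, 201 bp

Combined cut positions (sorted): 1189, 2177, 3603, 6289, 6490.
Circular molecule, 5 cuts → 5 fragments:
  2177 − 1189 = 988 bp
  3603 − 2177 = 1426 bp
  6289 − 3603 = 2686 bp
  6490 − 6289 = 201 bp
  wrap: 7536 − 6490 + 1189 = 2235 bp
Sorted largest to smallest: 2686, 2235, 1426, 988, 201 bp.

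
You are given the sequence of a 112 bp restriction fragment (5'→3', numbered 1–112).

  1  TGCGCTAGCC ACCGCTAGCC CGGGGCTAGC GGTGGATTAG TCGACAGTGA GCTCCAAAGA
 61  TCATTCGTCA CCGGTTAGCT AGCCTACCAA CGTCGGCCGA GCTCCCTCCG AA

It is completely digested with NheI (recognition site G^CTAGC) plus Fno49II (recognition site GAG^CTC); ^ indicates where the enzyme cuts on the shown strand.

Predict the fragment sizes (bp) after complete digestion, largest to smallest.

27, 26, 23, 11, 11, 10, 4 bp

NheI sites (GCTAGC) start at positions 4, 14, 25, 78.
NheI cuts after the first base of each site, so after positions 4, 14, 25, 78.
Fno49II sites (GAGCTC) start at positions 49, 99.
Fno49II cuts after base 3 of each site, so after positions 51, 101.
Combined cut positions: 4, 14, 25, 51, 78, 101.
Linear molecule, 6 cuts → 7 fragments:
  1–4 → 4 bp
  5–14 → 10 bp
  15–25 → 11 bp
  26–51 → 26 bp
  52–78 → 27 bp
  79–101 → 23 bp
  102–112 → 11 bp
Sorted largest to smallest: 27, 26, 23, 11, 11, 10, 4 bp.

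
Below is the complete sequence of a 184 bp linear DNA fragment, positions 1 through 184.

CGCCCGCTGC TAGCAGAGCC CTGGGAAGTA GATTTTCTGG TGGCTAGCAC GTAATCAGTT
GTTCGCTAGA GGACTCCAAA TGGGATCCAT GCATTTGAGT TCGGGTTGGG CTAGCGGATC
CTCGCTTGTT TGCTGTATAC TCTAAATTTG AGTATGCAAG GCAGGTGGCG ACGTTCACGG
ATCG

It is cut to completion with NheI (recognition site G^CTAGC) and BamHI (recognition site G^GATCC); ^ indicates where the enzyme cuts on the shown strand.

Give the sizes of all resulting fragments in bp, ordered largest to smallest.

68, 40, 34, 27, 9, 6 bp

NheI sites (GCTAGC) start at positions 9, 43, 110.
NheI cuts after the first base of each site, so after positions 9, 43, 110.
BamHI sites (GGATCC) start at positions 83, 116.
BamHI cuts after the first base of each site, so after positions 83, 116.
Combined cut positions: 9, 43, 83, 110, 116.
Linear molecule, 5 cuts → 6 fragments:
  1–9 → 9 bp
  10–43 → 34 bp
  44–83 → 40 bp
  84–110 → 27 bp
  111–116 → 6 bp
  117–184 → 68 bp
Sorted largest to smallest: 68, 40, 34, 27, 9, 6 bp.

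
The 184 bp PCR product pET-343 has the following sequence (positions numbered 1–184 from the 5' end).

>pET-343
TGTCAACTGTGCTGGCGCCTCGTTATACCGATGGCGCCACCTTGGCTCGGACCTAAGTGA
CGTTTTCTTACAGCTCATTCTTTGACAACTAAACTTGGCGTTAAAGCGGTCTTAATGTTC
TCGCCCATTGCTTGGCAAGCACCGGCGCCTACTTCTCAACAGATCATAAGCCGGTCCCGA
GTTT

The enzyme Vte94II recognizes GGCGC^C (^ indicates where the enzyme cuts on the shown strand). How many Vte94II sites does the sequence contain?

3

GGCGCC occurs starting at positions 14, 33, 144.
Vte94II cuts at 3 sites.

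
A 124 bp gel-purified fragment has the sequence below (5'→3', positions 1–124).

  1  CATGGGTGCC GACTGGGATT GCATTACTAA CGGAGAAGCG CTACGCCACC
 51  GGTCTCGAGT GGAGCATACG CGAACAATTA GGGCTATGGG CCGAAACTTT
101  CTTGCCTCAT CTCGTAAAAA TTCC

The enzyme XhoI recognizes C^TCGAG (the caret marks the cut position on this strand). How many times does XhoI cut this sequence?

CTCGAG occurs starting at position 54.
XhoI cuts at 1 site.

1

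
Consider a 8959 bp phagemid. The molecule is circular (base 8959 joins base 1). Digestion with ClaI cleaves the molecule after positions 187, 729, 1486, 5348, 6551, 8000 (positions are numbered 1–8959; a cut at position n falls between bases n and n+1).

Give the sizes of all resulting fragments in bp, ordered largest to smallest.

Circular molecule, 6 cuts → 6 fragments:
  729 − 187 = 542 bp
  1486 − 729 = 757 bp
  5348 − 1486 = 3862 bp
  6551 − 5348 = 1203 bp
  8000 − 6551 = 1449 bp
  wrap: 8959 − 8000 + 187 = 1146 bp
Sorted largest to smallest: 3862, 1449, 1203, 1146, 757, 542 bp.

3862, 1449, 1203, 1146, 757, 542 bp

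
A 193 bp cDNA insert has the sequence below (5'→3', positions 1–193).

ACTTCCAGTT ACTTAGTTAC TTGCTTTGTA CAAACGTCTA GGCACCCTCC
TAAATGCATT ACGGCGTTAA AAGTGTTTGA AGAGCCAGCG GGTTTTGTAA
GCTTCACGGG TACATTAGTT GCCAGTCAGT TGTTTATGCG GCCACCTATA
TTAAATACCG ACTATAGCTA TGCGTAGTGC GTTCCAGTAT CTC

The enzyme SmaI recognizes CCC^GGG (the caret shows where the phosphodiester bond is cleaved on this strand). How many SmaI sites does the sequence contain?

No occurrence of CCCGGG is present in the sequence.
SmaI does not cut: 0 sites.

0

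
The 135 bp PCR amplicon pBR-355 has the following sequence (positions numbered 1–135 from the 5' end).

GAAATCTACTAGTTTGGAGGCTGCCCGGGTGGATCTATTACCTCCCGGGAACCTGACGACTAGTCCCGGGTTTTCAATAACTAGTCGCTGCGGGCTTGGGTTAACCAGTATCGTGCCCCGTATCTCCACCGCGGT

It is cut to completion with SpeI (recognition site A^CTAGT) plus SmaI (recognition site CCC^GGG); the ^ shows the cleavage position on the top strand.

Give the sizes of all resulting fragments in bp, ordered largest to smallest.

SpeI sites (ACTAGT) start at positions 8, 59, 80.
SpeI cuts after the first base of each site, so after positions 8, 59, 80.
SmaI sites (CCCGGG) start at positions 24, 44, 65.
SmaI cuts after base 3 of each site, so after positions 26, 46, 67.
Combined cut positions: 8, 26, 46, 59, 67, 80.
Linear molecule, 6 cuts → 7 fragments:
  1–8 → 8 bp
  9–26 → 18 bp
  27–46 → 20 bp
  47–59 → 13 bp
  60–67 → 8 bp
  68–80 → 13 bp
  81–135 → 55 bp
Sorted largest to smallest: 55, 20, 18, 13, 13, 8, 8 bp.

55, 20, 18, 13, 13, 8, 8 bp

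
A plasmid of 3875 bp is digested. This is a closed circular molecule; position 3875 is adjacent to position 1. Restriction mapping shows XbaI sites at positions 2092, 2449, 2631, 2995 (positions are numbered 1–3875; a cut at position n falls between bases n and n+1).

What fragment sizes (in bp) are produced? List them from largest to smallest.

Circular molecule, 4 cuts → 4 fragments:
  2449 − 2092 = 357 bp
  2631 − 2449 = 182 bp
  2995 − 2631 = 364 bp
  wrap: 3875 − 2995 + 2092 = 2972 bp
Sorted largest to smallest: 2972, 364, 357, 182 bp.

2972, 364, 357, 182 bp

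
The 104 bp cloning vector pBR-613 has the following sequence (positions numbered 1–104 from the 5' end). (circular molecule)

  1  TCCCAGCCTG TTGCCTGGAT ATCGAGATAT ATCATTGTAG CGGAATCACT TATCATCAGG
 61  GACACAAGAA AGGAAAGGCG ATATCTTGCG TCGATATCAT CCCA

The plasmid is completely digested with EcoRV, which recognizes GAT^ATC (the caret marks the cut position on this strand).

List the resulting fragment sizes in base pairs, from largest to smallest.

62, 29, 13 bp

EcoRV sites (GATATC) start at positions 18, 80, 93.
EcoRV cuts after base 3 of each site, so after positions 20, 82, 95.
Circular molecule, 3 cuts → 3 fragments:
  21–82 → 62 bp
  83–95 → 13 bp
  96–104 then 1–20 → 9 + 20 = 29 bp
Sorted largest to smallest: 62, 29, 13 bp.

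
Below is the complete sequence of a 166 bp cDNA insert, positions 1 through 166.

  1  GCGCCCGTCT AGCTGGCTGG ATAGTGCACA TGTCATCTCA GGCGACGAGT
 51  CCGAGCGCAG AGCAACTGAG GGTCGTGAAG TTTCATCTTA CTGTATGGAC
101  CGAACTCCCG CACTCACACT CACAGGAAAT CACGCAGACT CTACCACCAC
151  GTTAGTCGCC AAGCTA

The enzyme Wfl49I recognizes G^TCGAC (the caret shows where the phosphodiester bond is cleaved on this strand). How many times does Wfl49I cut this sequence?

0

No occurrence of GTCGAC is present in the sequence.
Wfl49I does not cut: 0 sites.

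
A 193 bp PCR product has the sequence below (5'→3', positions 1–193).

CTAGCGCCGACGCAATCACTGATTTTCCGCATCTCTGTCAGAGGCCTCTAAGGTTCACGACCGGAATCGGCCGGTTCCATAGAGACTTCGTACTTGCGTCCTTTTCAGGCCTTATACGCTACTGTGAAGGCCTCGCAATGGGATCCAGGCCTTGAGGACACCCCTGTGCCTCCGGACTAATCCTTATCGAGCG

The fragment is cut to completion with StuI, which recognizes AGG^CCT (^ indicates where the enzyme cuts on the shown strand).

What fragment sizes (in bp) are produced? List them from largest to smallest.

StuI sites (AGGCCT) start at positions 42, 107, 128, 147.
StuI cuts after base 3 of each site, so after positions 44, 109, 130, 149.
Linear molecule, 4 cuts → 5 fragments:
  1–44 → 44 bp
  45–109 → 65 bp
  110–130 → 21 bp
  131–149 → 19 bp
  150–193 → 44 bp
Sorted largest to smallest: 65, 44, 44, 21, 19 bp.

65, 44, 44, 21, 19 bp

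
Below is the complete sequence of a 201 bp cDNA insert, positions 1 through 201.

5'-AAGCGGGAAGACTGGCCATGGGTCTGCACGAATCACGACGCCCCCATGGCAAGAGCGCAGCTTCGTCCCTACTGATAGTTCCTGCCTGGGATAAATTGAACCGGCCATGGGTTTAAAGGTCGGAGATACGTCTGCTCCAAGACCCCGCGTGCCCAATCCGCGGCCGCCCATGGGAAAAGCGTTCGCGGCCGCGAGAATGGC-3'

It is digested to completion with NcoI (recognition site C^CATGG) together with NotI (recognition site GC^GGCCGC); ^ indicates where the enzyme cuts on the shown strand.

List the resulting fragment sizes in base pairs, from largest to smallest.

61, 56, 28, 18, 16, 15, 7 bp

NcoI sites (CCATGG) start at positions 16, 44, 105, 168.
NcoI cuts after the first base of each site, so after positions 16, 44, 105, 168.
NotI sites (GCGGCCGC) start at positions 160, 185.
NotI cuts after base 2 of each site, so after positions 161, 186.
Combined cut positions: 16, 44, 105, 161, 168, 186.
Linear molecule, 6 cuts → 7 fragments:
  1–16 → 16 bp
  17–44 → 28 bp
  45–105 → 61 bp
  106–161 → 56 bp
  162–168 → 7 bp
  169–186 → 18 bp
  187–201 → 15 bp
Sorted largest to smallest: 61, 56, 28, 18, 16, 15, 7 bp.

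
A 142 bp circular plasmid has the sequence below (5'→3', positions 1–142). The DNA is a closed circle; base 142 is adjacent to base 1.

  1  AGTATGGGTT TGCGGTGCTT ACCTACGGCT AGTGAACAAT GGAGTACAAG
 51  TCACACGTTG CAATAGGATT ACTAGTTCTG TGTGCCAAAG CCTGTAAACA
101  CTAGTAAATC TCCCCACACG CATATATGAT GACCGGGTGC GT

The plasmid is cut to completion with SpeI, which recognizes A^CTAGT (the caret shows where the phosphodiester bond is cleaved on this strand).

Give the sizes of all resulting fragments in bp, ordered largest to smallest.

SpeI sites (ACTAGT) start at positions 71, 100.
SpeI cuts after the first base of each site, so after positions 71, 100.
Circular molecule, 2 cuts → 2 fragments:
  72–100 → 29 bp
  101–142 then 1–71 → 42 + 71 = 113 bp
Sorted largest to smallest: 113, 29 bp.

113, 29 bp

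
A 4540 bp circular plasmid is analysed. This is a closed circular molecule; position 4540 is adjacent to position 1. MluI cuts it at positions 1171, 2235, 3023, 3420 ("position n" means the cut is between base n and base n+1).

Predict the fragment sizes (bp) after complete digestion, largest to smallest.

Circular molecule, 4 cuts → 4 fragments:
  2235 − 1171 = 1064 bp
  3023 − 2235 = 788 bp
  3420 − 3023 = 397 bp
  wrap: 4540 − 3420 + 1171 = 2291 bp
Sorted largest to smallest: 2291, 1064, 788, 397 bp.

2291, 1064, 788, 397 bp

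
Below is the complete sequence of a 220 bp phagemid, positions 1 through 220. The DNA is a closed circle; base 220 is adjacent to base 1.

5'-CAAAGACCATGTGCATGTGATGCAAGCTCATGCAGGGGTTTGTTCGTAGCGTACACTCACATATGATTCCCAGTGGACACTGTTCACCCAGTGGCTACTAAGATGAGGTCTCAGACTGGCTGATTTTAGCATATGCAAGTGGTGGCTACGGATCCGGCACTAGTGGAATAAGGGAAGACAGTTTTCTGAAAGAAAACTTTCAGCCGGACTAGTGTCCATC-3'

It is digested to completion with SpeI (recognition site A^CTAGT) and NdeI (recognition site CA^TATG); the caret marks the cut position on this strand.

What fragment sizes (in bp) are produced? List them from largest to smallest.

SpeI sites (ACTAGT) start at positions 159, 208.
SpeI cuts after the first base of each site, so after positions 159, 208.
NdeI sites (CATATG) start at positions 60, 130.
NdeI cuts after base 2 of each site, so after positions 61, 131.
Combined cut positions: 61, 131, 159, 208.
Circular molecule, 4 cuts → 4 fragments:
  62–131 → 70 bp
  132–159 → 28 bp
  160–208 → 49 bp
  209–220 then 1–61 → 12 + 61 = 73 bp
Sorted largest to smallest: 73, 70, 49, 28 bp.

73, 70, 49, 28 bp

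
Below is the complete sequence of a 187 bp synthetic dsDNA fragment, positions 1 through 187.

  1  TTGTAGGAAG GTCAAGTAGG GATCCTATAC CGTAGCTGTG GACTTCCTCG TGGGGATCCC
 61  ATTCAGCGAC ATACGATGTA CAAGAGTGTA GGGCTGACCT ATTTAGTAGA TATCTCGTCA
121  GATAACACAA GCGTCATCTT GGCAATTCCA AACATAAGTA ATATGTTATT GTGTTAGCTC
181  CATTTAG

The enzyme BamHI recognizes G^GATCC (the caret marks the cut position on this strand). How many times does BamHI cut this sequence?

GGATCC occurs starting at positions 20, 54.
BamHI cuts at 2 sites.

2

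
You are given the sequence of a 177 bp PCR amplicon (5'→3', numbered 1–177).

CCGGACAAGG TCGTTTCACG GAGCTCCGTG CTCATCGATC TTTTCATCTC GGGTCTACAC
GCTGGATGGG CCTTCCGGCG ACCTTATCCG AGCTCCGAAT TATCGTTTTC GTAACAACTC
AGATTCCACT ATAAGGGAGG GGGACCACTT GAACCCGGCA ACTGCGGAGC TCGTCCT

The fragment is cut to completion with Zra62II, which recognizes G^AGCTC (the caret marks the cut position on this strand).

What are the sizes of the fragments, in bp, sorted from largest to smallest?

Zra62II sites (GAGCTC) start at positions 21, 90, 167.
Zra62II cuts after the first base of each site, so after positions 21, 90, 167.
Linear molecule, 3 cuts → 4 fragments:
  1–21 → 21 bp
  22–90 → 69 bp
  91–167 → 77 bp
  168–177 → 10 bp
Sorted largest to smallest: 77, 69, 21, 10 bp.

77, 69, 21, 10 bp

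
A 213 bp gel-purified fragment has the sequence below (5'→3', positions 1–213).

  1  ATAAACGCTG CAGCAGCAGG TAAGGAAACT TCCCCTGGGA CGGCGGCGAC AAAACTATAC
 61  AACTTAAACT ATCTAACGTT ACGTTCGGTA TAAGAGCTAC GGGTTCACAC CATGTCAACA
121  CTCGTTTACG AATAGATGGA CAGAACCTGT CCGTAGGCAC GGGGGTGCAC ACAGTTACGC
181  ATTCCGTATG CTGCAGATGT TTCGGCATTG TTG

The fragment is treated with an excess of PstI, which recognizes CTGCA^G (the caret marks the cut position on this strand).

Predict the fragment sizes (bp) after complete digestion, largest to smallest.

PstI sites (CTGCAG) start at positions 8, 191.
PstI cuts after base 5 of each site (before the last base), so after positions 12, 195.
Linear molecule, 2 cuts → 3 fragments:
  1–12 → 12 bp
  13–195 → 183 bp
  196–213 → 18 bp
Sorted largest to smallest: 183, 18, 12 bp.

183, 18, 12 bp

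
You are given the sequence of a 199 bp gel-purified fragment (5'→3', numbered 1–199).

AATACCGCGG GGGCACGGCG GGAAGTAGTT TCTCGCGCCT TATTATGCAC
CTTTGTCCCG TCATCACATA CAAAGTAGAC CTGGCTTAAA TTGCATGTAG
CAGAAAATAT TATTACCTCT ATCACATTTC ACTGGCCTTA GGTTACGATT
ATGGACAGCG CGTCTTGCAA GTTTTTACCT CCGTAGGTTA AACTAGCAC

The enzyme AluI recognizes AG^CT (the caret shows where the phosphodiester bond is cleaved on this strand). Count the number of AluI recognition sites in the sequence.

No occurrence of AGCT is present in the sequence.
AluI does not cut: 0 sites.

0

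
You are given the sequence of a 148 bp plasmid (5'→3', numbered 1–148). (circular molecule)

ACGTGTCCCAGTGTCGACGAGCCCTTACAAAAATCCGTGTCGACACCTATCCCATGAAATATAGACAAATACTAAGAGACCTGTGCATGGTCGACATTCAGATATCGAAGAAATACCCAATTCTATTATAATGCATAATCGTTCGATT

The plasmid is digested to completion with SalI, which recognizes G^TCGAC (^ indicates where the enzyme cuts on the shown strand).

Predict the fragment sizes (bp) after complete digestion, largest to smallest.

SalI sites (GTCGAC) start at positions 13, 39, 90.
SalI cuts after the first base of each site, so after positions 13, 39, 90.
Circular molecule, 3 cuts → 3 fragments:
  14–39 → 26 bp
  40–90 → 51 bp
  91–148 then 1–13 → 58 + 13 = 71 bp
Sorted largest to smallest: 71, 51, 26 bp.

71, 51, 26 bp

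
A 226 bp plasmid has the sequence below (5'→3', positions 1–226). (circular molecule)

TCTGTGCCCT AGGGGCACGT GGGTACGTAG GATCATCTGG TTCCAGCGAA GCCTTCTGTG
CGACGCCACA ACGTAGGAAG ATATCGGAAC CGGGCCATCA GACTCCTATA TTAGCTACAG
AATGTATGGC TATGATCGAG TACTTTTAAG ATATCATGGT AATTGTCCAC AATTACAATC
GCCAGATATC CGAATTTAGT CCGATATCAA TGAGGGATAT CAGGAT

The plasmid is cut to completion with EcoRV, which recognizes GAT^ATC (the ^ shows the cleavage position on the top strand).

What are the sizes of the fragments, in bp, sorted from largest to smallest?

90, 70, 35, 18, 13 bp

EcoRV sites (GATATC) start at positions 80, 150, 185, 203, 216.
EcoRV cuts after base 3 of each site, so after positions 82, 152, 187, 205, 218.
Circular molecule, 5 cuts → 5 fragments:
  83–152 → 70 bp
  153–187 → 35 bp
  188–205 → 18 bp
  206–218 → 13 bp
  219–226 then 1–82 → 8 + 82 = 90 bp
Sorted largest to smallest: 90, 70, 35, 18, 13 bp.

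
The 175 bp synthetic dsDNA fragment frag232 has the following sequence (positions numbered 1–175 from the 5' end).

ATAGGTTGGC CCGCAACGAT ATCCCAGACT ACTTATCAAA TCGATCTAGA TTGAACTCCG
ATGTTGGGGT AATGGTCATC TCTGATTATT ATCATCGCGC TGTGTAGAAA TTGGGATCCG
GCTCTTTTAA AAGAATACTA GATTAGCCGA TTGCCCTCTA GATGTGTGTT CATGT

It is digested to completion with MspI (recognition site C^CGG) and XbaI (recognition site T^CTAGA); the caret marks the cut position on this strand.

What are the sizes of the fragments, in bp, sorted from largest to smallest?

The MspI site (CCGG) starts at position 118.
MspI cuts after the first base of each site, so after position 118.
XbaI sites (TCTAGA) start at positions 45, 157.
XbaI cuts after the first base of each site, so after positions 45, 157.
Combined cut positions: 45, 118, 157.
Linear molecule, 3 cuts → 4 fragments:
  1–45 → 45 bp
  46–118 → 73 bp
  119–157 → 39 bp
  158–175 → 18 bp
Sorted largest to smallest: 73, 45, 39, 18 bp.

73, 45, 39, 18 bp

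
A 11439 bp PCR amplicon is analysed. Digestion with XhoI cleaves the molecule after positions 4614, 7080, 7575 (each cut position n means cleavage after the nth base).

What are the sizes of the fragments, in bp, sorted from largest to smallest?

4614, 3864, 2466, 495 bp

Linear molecule, 3 cuts → 4 fragments:
  4614 − 0 = 4614 bp
  7080 − 4614 = 2466 bp
  7575 − 7080 = 495 bp
  11439 − 7575 = 3864 bp
Sorted largest to smallest: 4614, 3864, 2466, 495 bp.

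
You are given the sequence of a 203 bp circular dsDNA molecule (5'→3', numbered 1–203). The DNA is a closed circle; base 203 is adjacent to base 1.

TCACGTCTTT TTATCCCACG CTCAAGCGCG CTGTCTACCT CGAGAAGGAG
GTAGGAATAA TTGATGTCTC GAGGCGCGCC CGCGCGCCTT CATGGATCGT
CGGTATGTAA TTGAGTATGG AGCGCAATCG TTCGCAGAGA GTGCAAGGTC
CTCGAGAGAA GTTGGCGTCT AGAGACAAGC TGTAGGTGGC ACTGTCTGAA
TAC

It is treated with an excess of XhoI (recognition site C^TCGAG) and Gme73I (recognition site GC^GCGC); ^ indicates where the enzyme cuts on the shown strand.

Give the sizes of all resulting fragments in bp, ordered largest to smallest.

XhoI sites (CTCGAG) start at positions 39, 68, 151.
XhoI cuts after the first base of each site, so after positions 39, 68, 151.
Gme73I sites (GCGCGC) start at positions 26, 74, 82.
Gme73I cuts after base 2 of each site, so after positions 27, 75, 83.
Combined cut positions: 27, 39, 68, 75, 83, 151.
Circular molecule, 6 cuts → 6 fragments:
  28–39 → 12 bp
  40–68 → 29 bp
  69–75 → 7 bp
  76–83 → 8 bp
  84–151 → 68 bp
  152–203 then 1–27 → 52 + 27 = 79 bp
Sorted largest to smallest: 79, 68, 29, 12, 8, 7 bp.

79, 68, 29, 12, 8, 7 bp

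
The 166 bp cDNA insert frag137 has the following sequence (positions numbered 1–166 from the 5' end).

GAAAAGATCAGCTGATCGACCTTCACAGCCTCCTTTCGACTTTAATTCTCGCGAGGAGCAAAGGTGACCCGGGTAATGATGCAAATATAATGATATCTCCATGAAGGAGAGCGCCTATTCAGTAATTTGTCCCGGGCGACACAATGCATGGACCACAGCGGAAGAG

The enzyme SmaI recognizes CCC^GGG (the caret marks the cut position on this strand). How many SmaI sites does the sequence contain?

CCCGGG occurs starting at positions 68, 131.
SmaI cuts at 2 sites.

2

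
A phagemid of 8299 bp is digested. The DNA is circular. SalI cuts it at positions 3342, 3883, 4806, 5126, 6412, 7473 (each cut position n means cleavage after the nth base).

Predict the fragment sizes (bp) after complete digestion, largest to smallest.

Circular molecule, 6 cuts → 6 fragments:
  3883 − 3342 = 541 bp
  4806 − 3883 = 923 bp
  5126 − 4806 = 320 bp
  6412 − 5126 = 1286 bp
  7473 − 6412 = 1061 bp
  wrap: 8299 − 7473 + 3342 = 4168 bp
Sorted largest to smallest: 4168, 1286, 1061, 923, 541, 320 bp.

4168, 1286, 1061, 923, 541, 320 bp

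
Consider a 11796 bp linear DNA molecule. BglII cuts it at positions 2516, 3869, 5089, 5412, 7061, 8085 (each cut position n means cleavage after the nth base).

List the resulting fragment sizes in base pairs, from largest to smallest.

Linear molecule, 6 cuts → 7 fragments:
  2516 − 0 = 2516 bp
  3869 − 2516 = 1353 bp
  5089 − 3869 = 1220 bp
  5412 − 5089 = 323 bp
  7061 − 5412 = 1649 bp
  8085 − 7061 = 1024 bp
  11796 − 8085 = 3711 bp
Sorted largest to smallest: 3711, 2516, 1649, 1353, 1220, 1024, 323 bp.

3711, 2516, 1649, 1353, 1220, 1024, 323 bp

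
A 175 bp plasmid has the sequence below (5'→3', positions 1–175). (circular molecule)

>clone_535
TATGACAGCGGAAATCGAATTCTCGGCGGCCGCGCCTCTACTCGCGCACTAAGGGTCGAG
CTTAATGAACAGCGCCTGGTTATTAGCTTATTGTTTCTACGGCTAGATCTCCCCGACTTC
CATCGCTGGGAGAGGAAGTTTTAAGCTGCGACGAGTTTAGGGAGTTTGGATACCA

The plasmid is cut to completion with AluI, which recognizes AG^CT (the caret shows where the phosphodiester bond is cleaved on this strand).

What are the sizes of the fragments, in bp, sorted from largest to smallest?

90, 59, 26 bp

AluI sites (AGCT) start at positions 59, 85, 144.
AluI cuts after base 2 of each site, so after positions 60, 86, 145.
Circular molecule, 3 cuts → 3 fragments:
  61–86 → 26 bp
  87–145 → 59 bp
  146–175 then 1–60 → 30 + 60 = 90 bp
Sorted largest to smallest: 90, 59, 26 bp.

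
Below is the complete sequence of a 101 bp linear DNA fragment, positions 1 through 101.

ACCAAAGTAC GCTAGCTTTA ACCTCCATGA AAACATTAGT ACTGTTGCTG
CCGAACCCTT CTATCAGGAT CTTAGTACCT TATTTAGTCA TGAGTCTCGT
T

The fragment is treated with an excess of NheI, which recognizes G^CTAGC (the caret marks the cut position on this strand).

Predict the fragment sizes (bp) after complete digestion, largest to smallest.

The NheI site (GCTAGC) starts at position 11.
NheI cuts after the first base of each site, so after position 11.
Linear molecule, 1 cut → 2 fragments:
  1–11 → 11 bp
  12–101 → 90 bp
Sorted largest to smallest: 90, 11 bp.

90, 11 bp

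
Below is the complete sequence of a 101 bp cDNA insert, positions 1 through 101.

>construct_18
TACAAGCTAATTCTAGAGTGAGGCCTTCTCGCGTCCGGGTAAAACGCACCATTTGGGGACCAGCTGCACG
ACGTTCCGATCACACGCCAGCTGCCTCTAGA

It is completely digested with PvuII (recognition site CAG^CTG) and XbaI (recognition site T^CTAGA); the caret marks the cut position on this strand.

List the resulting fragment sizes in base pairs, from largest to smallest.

51, 27, 12, 6, 5 bp

PvuII sites (CAGCTG) start at positions 61, 88.
PvuII cuts after base 3 of each site, so after positions 63, 90.
XbaI sites (TCTAGA) start at positions 12, 96.
XbaI cuts after the first base of each site, so after positions 12, 96.
Combined cut positions: 12, 63, 90, 96.
Linear molecule, 4 cuts → 5 fragments:
  1–12 → 12 bp
  13–63 → 51 bp
  64–90 → 27 bp
  91–96 → 6 bp
  97–101 → 5 bp
Sorted largest to smallest: 51, 27, 12, 6, 5 bp.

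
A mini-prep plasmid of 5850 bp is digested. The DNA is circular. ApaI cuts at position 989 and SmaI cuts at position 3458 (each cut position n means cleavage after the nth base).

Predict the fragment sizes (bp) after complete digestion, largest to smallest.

3381, 2469 bp

Combined cut positions (sorted): 989, 3458.
Circular molecule, 2 cuts → 2 fragments:
  3458 − 989 = 2469 bp
  wrap: 5850 − 3458 + 989 = 3381 bp
Sorted largest to smallest: 3381, 2469 bp.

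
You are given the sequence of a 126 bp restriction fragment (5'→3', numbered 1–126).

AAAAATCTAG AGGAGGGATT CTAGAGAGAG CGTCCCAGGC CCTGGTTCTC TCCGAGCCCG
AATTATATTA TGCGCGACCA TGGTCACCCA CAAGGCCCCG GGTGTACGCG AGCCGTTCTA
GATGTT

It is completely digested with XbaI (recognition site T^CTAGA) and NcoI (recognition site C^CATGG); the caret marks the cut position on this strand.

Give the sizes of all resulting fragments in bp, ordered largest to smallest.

58, 39, 14, 9, 6 bp

XbaI sites (TCTAGA) start at positions 6, 20, 117.
XbaI cuts after the first base of each site, so after positions 6, 20, 117.
The NcoI site (CCATGG) starts at position 78.
NcoI cuts after the first base of each site, so after position 78.
Combined cut positions: 6, 20, 78, 117.
Linear molecule, 4 cuts → 5 fragments:
  1–6 → 6 bp
  7–20 → 14 bp
  21–78 → 58 bp
  79–117 → 39 bp
  118–126 → 9 bp
Sorted largest to smallest: 58, 39, 14, 9, 6 bp.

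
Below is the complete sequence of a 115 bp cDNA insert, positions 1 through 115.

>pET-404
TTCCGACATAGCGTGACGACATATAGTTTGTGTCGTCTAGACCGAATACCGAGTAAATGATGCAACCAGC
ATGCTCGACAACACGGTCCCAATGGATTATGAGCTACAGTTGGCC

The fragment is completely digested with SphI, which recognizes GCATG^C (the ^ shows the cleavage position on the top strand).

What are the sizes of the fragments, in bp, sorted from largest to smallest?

The SphI site (GCATGC) starts at position 69.
SphI cuts after base 5 of each site (before the last base), so after position 73.
Linear molecule, 1 cut → 2 fragments:
  1–73 → 73 bp
  74–115 → 42 bp
Sorted largest to smallest: 73, 42 bp.

73, 42 bp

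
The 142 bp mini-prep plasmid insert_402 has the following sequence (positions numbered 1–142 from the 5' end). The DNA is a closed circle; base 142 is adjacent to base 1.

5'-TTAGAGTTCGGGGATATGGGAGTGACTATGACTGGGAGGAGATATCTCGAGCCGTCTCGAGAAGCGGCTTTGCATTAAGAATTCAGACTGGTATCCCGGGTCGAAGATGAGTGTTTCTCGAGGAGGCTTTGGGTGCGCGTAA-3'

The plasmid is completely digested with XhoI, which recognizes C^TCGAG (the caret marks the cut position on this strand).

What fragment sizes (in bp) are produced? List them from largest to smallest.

71, 61, 10 bp

XhoI sites (CTCGAG) start at positions 46, 56, 117.
XhoI cuts after the first base of each site, so after positions 46, 56, 117.
Circular molecule, 3 cuts → 3 fragments:
  47–56 → 10 bp
  57–117 → 61 bp
  118–142 then 1–46 → 25 + 46 = 71 bp
Sorted largest to smallest: 71, 61, 10 bp.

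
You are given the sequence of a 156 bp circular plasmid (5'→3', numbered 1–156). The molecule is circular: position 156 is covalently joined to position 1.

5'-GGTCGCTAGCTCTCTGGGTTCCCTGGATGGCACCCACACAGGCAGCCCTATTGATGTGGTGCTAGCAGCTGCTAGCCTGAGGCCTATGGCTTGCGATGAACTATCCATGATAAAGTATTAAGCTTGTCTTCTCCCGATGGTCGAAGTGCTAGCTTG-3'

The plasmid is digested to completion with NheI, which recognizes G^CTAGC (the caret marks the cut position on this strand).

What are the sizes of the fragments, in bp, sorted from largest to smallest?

77, 56, 13, 10 bp

NheI sites (GCTAGC) start at positions 5, 61, 71, 148.
NheI cuts after the first base of each site, so after positions 5, 61, 71, 148.
Circular molecule, 4 cuts → 4 fragments:
  6–61 → 56 bp
  62–71 → 10 bp
  72–148 → 77 bp
  149–156 then 1–5 → 8 + 5 = 13 bp
Sorted largest to smallest: 77, 56, 13, 10 bp.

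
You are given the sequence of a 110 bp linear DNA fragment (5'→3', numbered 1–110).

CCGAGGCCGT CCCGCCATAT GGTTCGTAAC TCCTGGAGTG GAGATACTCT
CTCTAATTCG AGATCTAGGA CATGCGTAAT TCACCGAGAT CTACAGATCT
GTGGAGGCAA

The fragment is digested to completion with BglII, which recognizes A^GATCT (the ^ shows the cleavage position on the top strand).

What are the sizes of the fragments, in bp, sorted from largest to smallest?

BglII sites (AGATCT) start at positions 61, 87, 95.
BglII cuts after the first base of each site, so after positions 61, 87, 95.
Linear molecule, 3 cuts → 4 fragments:
  1–61 → 61 bp
  62–87 → 26 bp
  88–95 → 8 bp
  96–110 → 15 bp
Sorted largest to smallest: 61, 26, 15, 8 bp.

61, 26, 15, 8 bp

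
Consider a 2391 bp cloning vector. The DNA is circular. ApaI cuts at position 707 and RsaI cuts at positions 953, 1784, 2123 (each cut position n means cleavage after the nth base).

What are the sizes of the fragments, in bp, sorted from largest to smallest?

975, 831, 339, 246 bp

Combined cut positions (sorted): 707, 953, 1784, 2123.
Circular molecule, 4 cuts → 4 fragments:
  953 − 707 = 246 bp
  1784 − 953 = 831 bp
  2123 − 1784 = 339 bp
  wrap: 2391 − 2123 + 707 = 975 bp
Sorted largest to smallest: 975, 831, 339, 246 bp.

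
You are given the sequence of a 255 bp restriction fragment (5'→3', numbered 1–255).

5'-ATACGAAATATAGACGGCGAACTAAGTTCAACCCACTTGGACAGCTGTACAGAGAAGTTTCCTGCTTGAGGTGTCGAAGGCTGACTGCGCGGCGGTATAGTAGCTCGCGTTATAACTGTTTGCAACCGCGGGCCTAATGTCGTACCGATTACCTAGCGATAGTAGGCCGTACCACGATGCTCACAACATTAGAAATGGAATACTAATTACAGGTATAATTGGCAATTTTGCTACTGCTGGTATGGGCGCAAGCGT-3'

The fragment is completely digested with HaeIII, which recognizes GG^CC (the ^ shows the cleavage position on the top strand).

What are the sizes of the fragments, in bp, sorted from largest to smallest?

HaeIII sites (GGCC) start at positions 131, 165.
HaeIII cuts after base 2 of each site, so after positions 132, 166.
Linear molecule, 2 cuts → 3 fragments:
  1–132 → 132 bp
  133–166 → 34 bp
  167–255 → 89 bp
Sorted largest to smallest: 132, 89, 34 bp.

132, 89, 34 bp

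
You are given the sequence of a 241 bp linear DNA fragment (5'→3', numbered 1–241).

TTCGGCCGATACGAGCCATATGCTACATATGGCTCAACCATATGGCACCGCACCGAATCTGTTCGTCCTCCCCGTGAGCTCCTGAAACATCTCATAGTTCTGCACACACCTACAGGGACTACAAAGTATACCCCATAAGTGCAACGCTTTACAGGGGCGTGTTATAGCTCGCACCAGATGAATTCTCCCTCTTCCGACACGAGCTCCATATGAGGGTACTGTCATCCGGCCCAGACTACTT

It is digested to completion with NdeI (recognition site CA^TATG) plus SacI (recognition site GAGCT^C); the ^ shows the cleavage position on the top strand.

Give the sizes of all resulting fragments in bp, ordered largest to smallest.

125, 40, 33, 18, 13, 9, 3 bp

NdeI sites (CATATG) start at positions 17, 26, 39, 207.
NdeI cuts after base 2 of each site, so after positions 18, 27, 40, 208.
SacI sites (GAGCTC) start at positions 76, 201.
SacI cuts after base 5 of each site (before the last base), so after positions 80, 205.
Combined cut positions: 18, 27, 40, 80, 205, 208.
Linear molecule, 6 cuts → 7 fragments:
  1–18 → 18 bp
  19–27 → 9 bp
  28–40 → 13 bp
  41–80 → 40 bp
  81–205 → 125 bp
  206–208 → 3 bp
  209–241 → 33 bp
Sorted largest to smallest: 125, 40, 33, 18, 13, 9, 3 bp.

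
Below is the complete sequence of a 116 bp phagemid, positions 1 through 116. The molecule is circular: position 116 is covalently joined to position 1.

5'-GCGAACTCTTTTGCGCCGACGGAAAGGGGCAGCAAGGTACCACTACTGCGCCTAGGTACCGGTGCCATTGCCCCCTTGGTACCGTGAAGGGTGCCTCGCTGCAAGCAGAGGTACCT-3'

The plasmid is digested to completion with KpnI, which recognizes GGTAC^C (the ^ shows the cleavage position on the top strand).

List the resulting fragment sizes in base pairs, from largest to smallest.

42, 32, 23, 19 bp

KpnI sites (GGTACC) start at positions 36, 55, 78, 110.
KpnI cuts after base 5 of each site (before the last base), so after positions 40, 59, 82, 114.
Circular molecule, 4 cuts → 4 fragments:
  41–59 → 19 bp
  60–82 → 23 bp
  83–114 → 32 bp
  115–116 then 1–40 → 2 + 40 = 42 bp
Sorted largest to smallest: 42, 32, 23, 19 bp.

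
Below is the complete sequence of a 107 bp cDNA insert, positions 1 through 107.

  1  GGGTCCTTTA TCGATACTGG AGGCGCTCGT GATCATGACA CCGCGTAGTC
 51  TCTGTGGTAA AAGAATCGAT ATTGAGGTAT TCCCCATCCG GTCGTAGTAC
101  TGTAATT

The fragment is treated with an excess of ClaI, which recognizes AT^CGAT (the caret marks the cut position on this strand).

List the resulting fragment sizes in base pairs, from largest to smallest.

55, 41, 11 bp

ClaI sites (ATCGAT) start at positions 10, 65.
ClaI cuts after base 2 of each site, so after positions 11, 66.
Linear molecule, 2 cuts → 3 fragments:
  1–11 → 11 bp
  12–66 → 55 bp
  67–107 → 41 bp
Sorted largest to smallest: 55, 41, 11 bp.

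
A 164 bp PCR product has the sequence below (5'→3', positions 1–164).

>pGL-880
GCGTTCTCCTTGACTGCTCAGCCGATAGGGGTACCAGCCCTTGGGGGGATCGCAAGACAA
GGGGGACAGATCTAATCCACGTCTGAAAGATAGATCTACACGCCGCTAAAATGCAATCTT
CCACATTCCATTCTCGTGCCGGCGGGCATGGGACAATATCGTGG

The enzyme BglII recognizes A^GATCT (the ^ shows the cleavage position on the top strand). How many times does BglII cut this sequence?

AGATCT occurs starting at positions 68, 92.
BglII cuts at 2 sites.

2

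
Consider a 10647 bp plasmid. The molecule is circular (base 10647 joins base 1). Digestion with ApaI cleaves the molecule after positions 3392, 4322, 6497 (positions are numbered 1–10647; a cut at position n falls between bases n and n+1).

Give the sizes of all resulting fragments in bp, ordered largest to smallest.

Circular molecule, 3 cuts → 3 fragments:
  4322 − 3392 = 930 bp
  6497 − 4322 = 2175 bp
  wrap: 10647 − 6497 + 3392 = 7542 bp
Sorted largest to smallest: 7542, 2175, 930 bp.

7542, 2175, 930 bp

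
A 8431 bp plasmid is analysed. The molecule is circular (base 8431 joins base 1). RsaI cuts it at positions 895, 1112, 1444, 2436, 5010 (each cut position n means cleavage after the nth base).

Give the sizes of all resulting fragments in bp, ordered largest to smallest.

Circular molecule, 5 cuts → 5 fragments:
  1112 − 895 = 217 bp
  1444 − 1112 = 332 bp
  2436 − 1444 = 992 bp
  5010 − 2436 = 2574 bp
  wrap: 8431 − 5010 + 895 = 4316 bp
Sorted largest to smallest: 4316, 2574, 992, 332, 217 bp.

4316, 2574, 992, 332, 217 bp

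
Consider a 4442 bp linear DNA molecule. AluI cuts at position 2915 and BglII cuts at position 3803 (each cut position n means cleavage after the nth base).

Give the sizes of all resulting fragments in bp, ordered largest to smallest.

Combined cut positions (sorted): 2915, 3803.
Linear molecule, 2 cuts → 3 fragments:
  2915 − 0 = 2915 bp
  3803 − 2915 = 888 bp
  4442 − 3803 = 639 bp
Sorted largest to smallest: 2915, 888, 639 bp.

2915, 888, 639 bp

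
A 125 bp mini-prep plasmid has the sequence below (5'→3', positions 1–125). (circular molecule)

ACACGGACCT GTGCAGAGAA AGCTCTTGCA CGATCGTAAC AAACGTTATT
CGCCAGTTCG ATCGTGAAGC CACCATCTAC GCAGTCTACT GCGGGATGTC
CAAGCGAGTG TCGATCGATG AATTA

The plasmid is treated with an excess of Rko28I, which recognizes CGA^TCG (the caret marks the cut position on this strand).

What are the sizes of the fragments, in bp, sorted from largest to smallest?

Rko28I sites (CGATCG) start at positions 31, 59, 112.
Rko28I cuts after base 3 of each site, so after positions 33, 61, 114.
Circular molecule, 3 cuts → 3 fragments:
  34–61 → 28 bp
  62–114 → 53 bp
  115–125 then 1–33 → 11 + 33 = 44 bp
Sorted largest to smallest: 53, 44, 28 bp.

53, 44, 28 bp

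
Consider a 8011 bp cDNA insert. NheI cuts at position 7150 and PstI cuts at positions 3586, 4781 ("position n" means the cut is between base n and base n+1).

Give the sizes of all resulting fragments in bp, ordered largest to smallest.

3586, 2369, 1195, 861 bp

Combined cut positions (sorted): 3586, 4781, 7150.
Linear molecule, 3 cuts → 4 fragments:
  3586 − 0 = 3586 bp
  4781 − 3586 = 1195 bp
  7150 − 4781 = 2369 bp
  8011 − 7150 = 861 bp
Sorted largest to smallest: 3586, 2369, 1195, 861 bp.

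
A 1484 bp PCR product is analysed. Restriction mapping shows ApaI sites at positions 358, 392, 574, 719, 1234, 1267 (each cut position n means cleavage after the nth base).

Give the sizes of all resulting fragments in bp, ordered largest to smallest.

515, 358, 217, 182, 145, 34, 33 bp

Linear molecule, 6 cuts → 7 fragments:
  358 − 0 = 358 bp
  392 − 358 = 34 bp
  574 − 392 = 182 bp
  719 − 574 = 145 bp
  1234 − 719 = 515 bp
  1267 − 1234 = 33 bp
  1484 − 1267 = 217 bp
Sorted largest to smallest: 515, 358, 217, 182, 145, 34, 33 bp.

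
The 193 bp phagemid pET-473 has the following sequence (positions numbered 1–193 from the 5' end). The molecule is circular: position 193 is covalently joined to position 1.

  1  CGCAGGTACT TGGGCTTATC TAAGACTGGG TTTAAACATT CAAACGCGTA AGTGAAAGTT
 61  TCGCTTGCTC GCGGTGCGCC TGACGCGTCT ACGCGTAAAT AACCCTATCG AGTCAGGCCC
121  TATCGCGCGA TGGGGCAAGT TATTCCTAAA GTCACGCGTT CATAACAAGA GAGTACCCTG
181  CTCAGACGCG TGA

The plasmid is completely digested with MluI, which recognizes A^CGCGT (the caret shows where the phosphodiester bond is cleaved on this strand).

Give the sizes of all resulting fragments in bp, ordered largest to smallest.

MluI sites (ACGCGT) start at positions 44, 83, 91, 154, 186.
MluI cuts after the first base of each site, so after positions 44, 83, 91, 154, 186.
Circular molecule, 5 cuts → 5 fragments:
  45–83 → 39 bp
  84–91 → 8 bp
  92–154 → 63 bp
  155–186 → 32 bp
  187–193 then 1–44 → 7 + 44 = 51 bp
Sorted largest to smallest: 63, 51, 39, 32, 8 bp.

63, 51, 39, 32, 8 bp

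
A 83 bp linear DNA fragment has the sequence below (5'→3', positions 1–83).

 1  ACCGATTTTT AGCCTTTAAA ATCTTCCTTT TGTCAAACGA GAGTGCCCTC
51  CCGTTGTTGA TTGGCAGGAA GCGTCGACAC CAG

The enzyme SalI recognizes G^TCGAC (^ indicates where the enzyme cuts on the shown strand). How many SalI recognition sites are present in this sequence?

1

GTCGAC occurs starting at position 73.
SalI cuts at 1 site.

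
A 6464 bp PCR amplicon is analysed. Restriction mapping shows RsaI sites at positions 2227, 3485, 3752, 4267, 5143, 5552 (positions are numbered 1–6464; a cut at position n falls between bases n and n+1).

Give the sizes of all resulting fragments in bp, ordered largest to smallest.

Linear molecule, 6 cuts → 7 fragments:
  2227 − 0 = 2227 bp
  3485 − 2227 = 1258 bp
  3752 − 3485 = 267 bp
  4267 − 3752 = 515 bp
  5143 − 4267 = 876 bp
  5552 − 5143 = 409 bp
  6464 − 5552 = 912 bp
Sorted largest to smallest: 2227, 1258, 912, 876, 515, 409, 267 bp.

2227, 1258, 912, 876, 515, 409, 267 bp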